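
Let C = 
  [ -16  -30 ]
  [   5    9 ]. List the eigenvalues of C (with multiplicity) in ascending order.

-6, -1

Characteristic polynomial: p(λ) = λ^2 + 7λ + 6 = (λ + 1)(λ + 6).
Roots (with multiplicity): -6, -1.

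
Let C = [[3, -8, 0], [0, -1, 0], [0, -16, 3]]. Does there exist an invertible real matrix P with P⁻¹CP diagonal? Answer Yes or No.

Characteristic polynomial: p(μ) = μ^3 - 5μ^2 + 3μ + 9 = (μ - 3)^2(μ + 1).
μ = 3 has algebraic multiplicity 2; rank(C − 3I) = 1, so geometric multiplicity = 2.
Every eigenvalue has geometric = algebraic multiplicity, so C is diagonalizable.

Yes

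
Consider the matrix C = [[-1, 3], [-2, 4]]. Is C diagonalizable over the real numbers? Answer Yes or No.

Characteristic polynomial: p(t) = t^2 - 3t + 2 = (t - 2)(t - 1).
All 2 eigenvalues are distinct, so C is diagonalizable.

Yes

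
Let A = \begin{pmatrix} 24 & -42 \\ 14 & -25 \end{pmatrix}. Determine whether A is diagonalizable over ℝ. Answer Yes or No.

Yes

Characteristic polynomial: p(μ) = μ^2 + μ - 12 = (μ - 3)(μ + 4).
All 2 eigenvalues are distinct, so A is diagonalizable.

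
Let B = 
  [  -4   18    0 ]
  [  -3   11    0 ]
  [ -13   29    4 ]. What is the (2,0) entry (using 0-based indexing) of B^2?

-87

Characteristic polynomial: s^3 - 11s^2 + 38s - 40 = (s - 5)(s - 4)(s - 2), so the eigenvalues are 2, 4, 5.
s=2: eigenvector (3, 1, 5).
s=5: eigenvector (2, 1, 3).
s=4: eigenvector (0, 0, 1).
P = [[3, 2, 0], [1, 1, 0], [5, 3, 1]], D = diag(2, 5, 4), P⁻¹ = [[1, -2, 0], [-1, 3, 0], [-2, 1, 1]].
B² = P·diag(4, 25, 16)·P⁻¹ = [[-38, 126, 0], [-21, 67, 0], [-87, 201, 16]].
The requested entry is -87.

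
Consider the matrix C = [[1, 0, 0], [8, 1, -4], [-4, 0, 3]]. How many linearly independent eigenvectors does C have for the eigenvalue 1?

C − 1I = [[0, 0, 0], [8, 0, -4], [-4, 0, 2]].
This matrix has rank 1, so its null space has dimension 3 − 1 = 2.

2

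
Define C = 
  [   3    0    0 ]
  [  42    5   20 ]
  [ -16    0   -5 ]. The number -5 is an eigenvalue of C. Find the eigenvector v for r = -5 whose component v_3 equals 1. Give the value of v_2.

C + 5I = [[8, 0, 0], [42, 10, 20], [-16, 0, 0]].
Solving (C + 5I)v = 0 gives the eigenspace spanned by (0, -2, 1).
With v_3 = 1, v = (0, -2, 1), so v_2 = -2.

-2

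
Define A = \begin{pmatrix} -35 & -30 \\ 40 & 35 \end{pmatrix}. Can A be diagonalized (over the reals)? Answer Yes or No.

Characteristic polynomial: p(λ) = λ^2 - 25 = (λ - 5)(λ + 5).
All 2 eigenvalues are distinct, so A is diagonalizable.

Yes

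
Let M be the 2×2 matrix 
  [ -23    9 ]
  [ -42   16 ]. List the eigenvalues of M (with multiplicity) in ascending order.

Characteristic polynomial: p(μ) = μ^2 + 7μ + 10 = (μ + 2)(μ + 5).
Roots (with multiplicity): -5, -2.

-5, -2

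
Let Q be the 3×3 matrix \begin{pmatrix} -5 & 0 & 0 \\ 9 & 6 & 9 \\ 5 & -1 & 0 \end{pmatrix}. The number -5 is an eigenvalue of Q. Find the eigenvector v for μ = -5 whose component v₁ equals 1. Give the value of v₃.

-1

Q + 5I = [[0, 0, 0], [9, 11, 9], [5, -1, 5]].
Solving (Q + 5I)v = 0 gives the eigenspace spanned by (1, 0, -1).
With v₁ = 1, v = (1, 0, -1), so v₃ = -1.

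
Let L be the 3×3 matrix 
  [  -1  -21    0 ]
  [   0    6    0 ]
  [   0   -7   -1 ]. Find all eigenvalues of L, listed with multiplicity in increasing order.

-1, -1, 6

Characteristic polynomial: p(λ) = λ^3 - 4λ^2 - 11λ - 6 = (λ - 6)(λ + 1)^2.
Roots (with multiplicity): -1, -1, 6.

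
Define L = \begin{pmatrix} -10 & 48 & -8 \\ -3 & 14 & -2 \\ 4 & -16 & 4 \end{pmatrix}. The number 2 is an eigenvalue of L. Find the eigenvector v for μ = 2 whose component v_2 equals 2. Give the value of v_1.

L − 2I = [[-12, 48, -8], [-3, 12, -2], [4, -16, 2]].
Solving (L − 2I)v = 0 gives the eigenspace spanned by (8, 2, 0).
With v_2 = 2, v = (8, 2, 0), so v_1 = 8.

8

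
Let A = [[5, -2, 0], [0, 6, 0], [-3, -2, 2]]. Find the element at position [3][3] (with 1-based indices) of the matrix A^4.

16

Characteristic polynomial: r^3 - 13r^2 + 52r - 60 = (r - 6)(r - 5)(r - 2), so the eigenvalues are 2, 5, 6.
r=5: eigenvector (1, 0, -1).
r=6: eigenvector (-2, 1, 1).
r=2: eigenvector (0, 0, 1).
P = [[1, -2, 0], [0, 1, 0], [-1, 1, 1]], D = diag(5, 6, 2), P⁻¹ = [[1, 2, 0], [0, 1, 0], [1, 1, 1]].
A⁴ = P·diag(625, 1296, 16)·P⁻¹ = [[625, -1342, 0], [0, 1296, 0], [-609, 62, 16]].
The requested entry is 16.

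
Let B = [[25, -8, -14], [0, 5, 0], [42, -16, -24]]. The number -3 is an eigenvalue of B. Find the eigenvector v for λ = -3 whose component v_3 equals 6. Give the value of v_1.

3

B + 3I = [[28, -8, -14], [0, 8, 0], [42, -16, -21]].
Solving (B + 3I)v = 0 gives the eigenspace spanned by (3, 0, 6).
With v_3 = 6, v = (3, 0, 6), so v_1 = 3.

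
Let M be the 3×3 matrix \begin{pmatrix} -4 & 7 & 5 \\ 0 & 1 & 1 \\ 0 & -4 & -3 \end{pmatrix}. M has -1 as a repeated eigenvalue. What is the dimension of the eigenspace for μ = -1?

M + 1I = [[-3, 7, 5], [0, 2, 1], [0, -4, -2]].
This matrix has rank 2, so its null space has dimension 3 − 2 = 1.

1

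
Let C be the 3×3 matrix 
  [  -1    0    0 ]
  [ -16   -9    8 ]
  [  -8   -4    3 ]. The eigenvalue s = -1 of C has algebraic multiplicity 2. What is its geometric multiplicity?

C + 1I = [[0, 0, 0], [-16, -8, 8], [-8, -4, 4]].
This matrix has rank 1, so its null space has dimension 3 − 1 = 2.

2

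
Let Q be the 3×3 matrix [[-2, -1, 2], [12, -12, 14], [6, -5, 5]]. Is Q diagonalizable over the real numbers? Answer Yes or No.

No

Characteristic polynomial: p(μ) = μ^3 + 9μ^2 + 24μ + 20 = (μ + 2)^2(μ + 5).
μ = -2 has algebraic multiplicity 2; rank(Q + 2I) = 2, so geometric multiplicity = 1.
Geometric multiplicity < algebraic multiplicity, so Q is not diagonalizable.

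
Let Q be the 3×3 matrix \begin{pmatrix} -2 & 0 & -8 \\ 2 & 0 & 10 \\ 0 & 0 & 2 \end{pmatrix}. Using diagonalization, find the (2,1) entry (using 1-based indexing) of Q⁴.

-16

Characteristic polynomial: r^3 - 4r = r(r - 2)(r + 2), so the eigenvalues are -2, 0, 2.
r=-2: eigenvector (1, -1, 0).
r=0: eigenvector (0, 1, 0).
r=2: eigenvector (-2, 3, 1).
P = [[1, 0, -2], [-1, 1, 3], [0, 0, 1]], D = diag(-2, 0, 2), P⁻¹ = [[1, 0, 2], [1, 1, -1], [0, 0, 1]].
Q⁴ = P·diag(16, 0, 16)·P⁻¹ = [[16, 0, 0], [-16, 0, 16], [0, 0, 16]].
The requested entry is -16.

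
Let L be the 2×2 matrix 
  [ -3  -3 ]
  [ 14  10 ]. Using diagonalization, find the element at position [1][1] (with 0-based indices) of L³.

Characteristic polynomial: r^2 - 7r + 12 = (r - 4)(r - 3), so the eigenvalues are 3, 4.
r=4: eigenvector (-3, 7).
r=3: eigenvector (1, -2).
P = [[-3, 1], [7, -2]], D = diag(4, 3), P⁻¹ = [[2, 1], [7, 3]].
L³ = P·diag(64, 27)·P⁻¹ = [[-195, -111], [518, 286]].
The requested entry is 286.

286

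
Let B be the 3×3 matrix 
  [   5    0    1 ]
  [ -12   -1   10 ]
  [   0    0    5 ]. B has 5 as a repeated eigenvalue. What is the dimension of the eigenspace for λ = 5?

B − 5I = [[0, 0, 1], [-12, -6, 10], [0, 0, 0]].
This matrix has rank 2, so its null space has dimension 3 − 2 = 1.

1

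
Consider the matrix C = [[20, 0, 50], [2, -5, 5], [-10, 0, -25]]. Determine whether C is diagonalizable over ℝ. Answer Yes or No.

Characteristic polynomial: p(s) = s^3 + 10s^2 + 25s = s(s + 5)^2.
s = -5 has algebraic multiplicity 2; rank(C + 5I) = 2, so geometric multiplicity = 1.
Geometric multiplicity < algebraic multiplicity, so C is not diagonalizable.

No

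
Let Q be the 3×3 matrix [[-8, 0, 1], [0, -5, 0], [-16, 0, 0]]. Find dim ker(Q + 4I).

Q + 4I = [[-4, 0, 1], [0, -1, 0], [-16, 0, 4]].
This matrix has rank 2, so its null space has dimension 3 − 2 = 1.

1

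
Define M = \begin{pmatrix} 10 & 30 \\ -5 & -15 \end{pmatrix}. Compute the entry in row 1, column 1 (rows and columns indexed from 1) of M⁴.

Characteristic polynomial: λ^2 + 5λ = λ(λ + 5), so the eigenvalues are -5, 0.
λ=0: eigenvector (3, -1).
λ=-5: eigenvector (-2, 1).
P = [[3, -2], [-1, 1]], D = diag(0, -5), P⁻¹ = [[1, 2], [1, 3]].
M⁴ = P·diag(0, 625)·P⁻¹ = [[-1250, -3750], [625, 1875]].
The requested entry is -1250.

-1250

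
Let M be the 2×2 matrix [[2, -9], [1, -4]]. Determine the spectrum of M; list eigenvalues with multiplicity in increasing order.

-1, -1

Characteristic polynomial: p(λ) = λ^2 + 2λ + 1 = (λ + 1)^2.
Roots (with multiplicity): -1, -1.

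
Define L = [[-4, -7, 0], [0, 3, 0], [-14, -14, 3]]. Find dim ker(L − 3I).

L − 3I = [[-7, -7, 0], [0, 0, 0], [-14, -14, 0]].
This matrix has rank 1, so its null space has dimension 3 − 1 = 2.

2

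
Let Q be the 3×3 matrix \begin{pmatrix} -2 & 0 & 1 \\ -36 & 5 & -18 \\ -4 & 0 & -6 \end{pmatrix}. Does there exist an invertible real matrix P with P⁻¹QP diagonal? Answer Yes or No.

Characteristic polynomial: p(λ) = λ^3 + 3λ^2 - 24λ - 80 = (λ - 5)(λ + 4)^2.
λ = -4 has algebraic multiplicity 2; rank(Q + 4I) = 2, so geometric multiplicity = 1.
Geometric multiplicity < algebraic multiplicity, so Q is not diagonalizable.

No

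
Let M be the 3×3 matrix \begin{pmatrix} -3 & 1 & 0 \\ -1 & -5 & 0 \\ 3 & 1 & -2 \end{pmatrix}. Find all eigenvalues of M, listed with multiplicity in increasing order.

-4, -4, -2

Characteristic polynomial: p(μ) = μ^3 + 10μ^2 + 32μ + 32 = (μ + 2)(μ + 4)^2.
Roots (with multiplicity): -4, -4, -2.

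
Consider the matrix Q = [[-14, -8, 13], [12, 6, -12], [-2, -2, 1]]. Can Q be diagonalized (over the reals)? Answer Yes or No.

Characteristic polynomial: p(λ) = λ^3 + 7λ^2 + 6λ = λ(λ + 1)(λ + 6).
All 3 eigenvalues are distinct, so Q is diagonalizable.

Yes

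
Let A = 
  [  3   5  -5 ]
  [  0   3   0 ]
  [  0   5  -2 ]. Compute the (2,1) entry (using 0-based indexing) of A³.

35

Characteristic polynomial: t^3 - 4t^2 - 3t + 18 = (t - 3)^2(t + 2), so the eigenvalues are -2, 3, 3.
t=3: eigenvector (1, 0, 0).
t=3: eigenvector (0, 1, 1).
t=-2: eigenvector (1, 0, 1).
P = [[1, 0, 1], [0, 1, 0], [0, 1, 1]], D = diag(3, 3, -2), P⁻¹ = [[1, 1, -1], [0, 1, 0], [0, -1, 1]].
A³ = P·diag(27, 27, -8)·P⁻¹ = [[27, 35, -35], [0, 27, 0], [0, 35, -8]].
The requested entry is 35.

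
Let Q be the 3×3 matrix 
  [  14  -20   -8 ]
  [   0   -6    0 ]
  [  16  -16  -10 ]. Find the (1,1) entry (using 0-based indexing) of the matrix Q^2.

Characteristic polynomial: t^3 + 2t^2 - 36t - 72 = (t - 6)(t + 2)(t + 6), so the eigenvalues are -6, -2, 6.
t=-6: eigenvector (1, 1, 0).
t=-2: eigenvector (-1, 0, -2).
t=6: eigenvector (1, 0, 1).
P = [[1, -1, 1], [1, 0, 0], [0, -2, 1]], D = diag(-6, -2, 6), P⁻¹ = [[0, 1, 0], [1, -1, -1], [2, -2, -1]].
Q² = P·diag(36, 4, 36)·P⁻¹ = [[68, -32, -32], [0, 36, 0], [64, -64, -28]].
The requested entry is 36.

36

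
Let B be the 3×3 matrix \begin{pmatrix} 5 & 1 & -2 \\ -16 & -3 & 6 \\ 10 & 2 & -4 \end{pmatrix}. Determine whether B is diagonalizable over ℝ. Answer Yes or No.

No

Characteristic polynomial: p(s) = s^3 + 2s^2 + s = s(s + 1)^2.
s = -1 has algebraic multiplicity 2; rank(B + 1I) = 2, so geometric multiplicity = 1.
Geometric multiplicity < algebraic multiplicity, so B is not diagonalizable.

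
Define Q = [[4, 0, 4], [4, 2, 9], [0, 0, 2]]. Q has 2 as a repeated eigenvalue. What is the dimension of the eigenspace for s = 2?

1

Q − 2I = [[2, 0, 4], [4, 0, 9], [0, 0, 0]].
This matrix has rank 2, so its null space has dimension 3 − 2 = 1.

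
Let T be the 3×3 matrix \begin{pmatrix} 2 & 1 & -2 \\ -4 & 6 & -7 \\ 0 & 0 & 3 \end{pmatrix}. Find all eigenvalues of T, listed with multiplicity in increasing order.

Characteristic polynomial: p(r) = r^3 - 11r^2 + 40r - 48 = (r - 4)^2(r - 3).
Roots (with multiplicity): 3, 4, 4.

3, 4, 4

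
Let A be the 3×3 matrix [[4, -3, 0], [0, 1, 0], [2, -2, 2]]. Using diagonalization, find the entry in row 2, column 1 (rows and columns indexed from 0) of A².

-12

Characteristic polynomial: λ^3 - 7λ^2 + 14λ - 8 = (λ - 4)(λ - 2)(λ - 1), so the eigenvalues are 1, 2, 4.
λ=1: eigenvector (1, 1, 0).
λ=4: eigenvector (1, 0, 1).
λ=2: eigenvector (0, 0, 1).
P = [[1, 1, 0], [1, 0, 0], [0, 1, 1]], D = diag(1, 4, 2), P⁻¹ = [[0, 1, 0], [1, -1, 0], [-1, 1, 1]].
A² = P·diag(1, 16, 4)·P⁻¹ = [[16, -15, 0], [0, 1, 0], [12, -12, 4]].
The requested entry is -12.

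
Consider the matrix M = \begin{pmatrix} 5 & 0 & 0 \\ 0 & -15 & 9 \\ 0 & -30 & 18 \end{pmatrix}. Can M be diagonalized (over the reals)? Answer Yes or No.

Yes

Characteristic polynomial: p(r) = r^3 - 8r^2 + 15r = r(r - 5)(r - 3).
All 3 eigenvalues are distinct, so M is diagonalizable.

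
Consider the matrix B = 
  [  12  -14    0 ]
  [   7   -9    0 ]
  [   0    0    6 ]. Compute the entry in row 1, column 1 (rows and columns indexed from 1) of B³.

258

Characteristic polynomial: r^3 - 9r^2 + 8r + 60 = (r - 6)(r - 5)(r + 2), so the eigenvalues are -2, 5, 6.
r=-2: eigenvector (1, 1, 0).
r=5: eigenvector (2, 1, 0).
r=6: eigenvector (0, 0, 1).
P = [[1, 2, 0], [1, 1, 0], [0, 0, 1]], D = diag(-2, 5, 6), P⁻¹ = [[-1, 2, 0], [1, -1, 0], [0, 0, 1]].
B³ = P·diag(-8, 125, 216)·P⁻¹ = [[258, -266, 0], [133, -141, 0], [0, 0, 216]].
The requested entry is 258.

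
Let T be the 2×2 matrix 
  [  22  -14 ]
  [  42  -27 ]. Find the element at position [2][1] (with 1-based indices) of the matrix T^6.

Characteristic polynomial: λ^2 + 5λ - 6 = (λ - 1)(λ + 6), so the eigenvalues are -6, 1.
λ=-6: eigenvector (1, 2).
λ=1: eigenvector (-2, -3).
P = [[1, -2], [2, -3]], D = diag(-6, 1), P⁻¹ = [[-3, 2], [-2, 1]].
T⁶ = P·diag(46656, 1)·P⁻¹ = [[-139964, 93310], [-279930, 186621]].
The requested entry is -279930.

-279930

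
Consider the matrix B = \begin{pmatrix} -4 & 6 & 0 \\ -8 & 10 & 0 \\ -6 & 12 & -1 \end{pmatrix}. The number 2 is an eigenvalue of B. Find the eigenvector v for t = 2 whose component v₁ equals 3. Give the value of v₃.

B − 2I = [[-6, 6, 0], [-8, 8, 0], [-6, 12, -3]].
Solving (B − 2I)v = 0 gives the eigenspace spanned by (3, 3, 6).
With v₁ = 3, v = (3, 3, 6), so v₃ = 6.

6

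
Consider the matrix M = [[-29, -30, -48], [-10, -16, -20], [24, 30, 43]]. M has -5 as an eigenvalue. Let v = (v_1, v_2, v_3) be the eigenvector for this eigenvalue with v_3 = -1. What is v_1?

M + 5I = [[-24, -30, -48], [-10, -11, -20], [24, 30, 48]].
Solving (M + 5I)v = 0 gives the eigenspace spanned by (2, 0, -1).
With v_3 = -1, v = (2, 0, -1), so v_1 = 2.

2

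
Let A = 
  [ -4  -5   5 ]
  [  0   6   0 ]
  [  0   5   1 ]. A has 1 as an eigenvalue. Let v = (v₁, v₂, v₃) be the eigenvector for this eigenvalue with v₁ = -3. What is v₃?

-3

A − 1I = [[-5, -5, 5], [0, 5, 0], [0, 5, 0]].
Solving (A − 1I)v = 0 gives the eigenspace spanned by (-3, 0, -3).
With v₁ = -3, v = (-3, 0, -3), so v₃ = -3.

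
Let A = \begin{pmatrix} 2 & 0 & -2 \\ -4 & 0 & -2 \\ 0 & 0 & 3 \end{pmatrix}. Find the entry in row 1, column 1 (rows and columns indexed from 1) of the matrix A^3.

8

Characteristic polynomial: r^3 - 5r^2 + 6r = r(r - 3)(r - 2), so the eigenvalues are 0, 2, 3.
r=2: eigenvector (1, -2, 0).
r=0: eigenvector (0, 1, 0).
r=3: eigenvector (-2, 2, 1).
P = [[1, 0, -2], [-2, 1, 2], [0, 0, 1]], D = diag(2, 0, 3), P⁻¹ = [[1, 0, 2], [2, 1, 2], [0, 0, 1]].
A³ = P·diag(8, 0, 27)·P⁻¹ = [[8, 0, -38], [-16, 0, 22], [0, 0, 27]].
The requested entry is 8.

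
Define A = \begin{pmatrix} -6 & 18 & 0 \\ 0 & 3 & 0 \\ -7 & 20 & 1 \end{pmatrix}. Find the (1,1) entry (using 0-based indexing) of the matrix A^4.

81

Characteristic polynomial: t^3 + 2t^2 - 21t + 18 = (t - 3)(t - 1)(t + 6), so the eigenvalues are -6, 1, 3.
t=-6: eigenvector (1, 0, 1).
t=3: eigenvector (2, 1, 3).
t=1: eigenvector (0, 0, -1).
P = [[1, 2, 0], [0, 1, 0], [1, 3, -1]], D = diag(-6, 3, 1), P⁻¹ = [[1, -2, 0], [0, 1, 0], [1, 1, -1]].
A⁴ = P·diag(1296, 81, 1)·P⁻¹ = [[1296, -2430, 0], [0, 81, 0], [1295, -2350, 1]].
The requested entry is 81.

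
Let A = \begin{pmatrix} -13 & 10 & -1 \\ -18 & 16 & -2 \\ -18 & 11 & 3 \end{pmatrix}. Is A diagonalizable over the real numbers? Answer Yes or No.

Characteristic polynomial: p(t) = t^3 - 6t^2 - 15t + 100 = (t - 5)^2(t + 4).
t = 5 has algebraic multiplicity 2; rank(A − 5I) = 2, so geometric multiplicity = 1.
Geometric multiplicity < algebraic multiplicity, so A is not diagonalizable.

No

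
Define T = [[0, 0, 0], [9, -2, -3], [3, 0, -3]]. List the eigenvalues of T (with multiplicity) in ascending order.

Characteristic polynomial: p(λ) = λ^3 + 5λ^2 + 6λ = λ(λ + 2)(λ + 3).
Roots (with multiplicity): -3, -2, 0.

-3, -2, 0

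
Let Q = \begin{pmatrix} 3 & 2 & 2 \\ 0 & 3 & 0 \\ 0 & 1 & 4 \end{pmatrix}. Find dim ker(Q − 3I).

2

Q − 3I = [[0, 2, 2], [0, 0, 0], [0, 1, 1]].
This matrix has rank 1, so its null space has dimension 3 − 1 = 2.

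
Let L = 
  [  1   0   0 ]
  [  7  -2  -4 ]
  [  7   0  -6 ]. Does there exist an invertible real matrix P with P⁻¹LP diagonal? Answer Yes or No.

Characteristic polynomial: p(s) = s^3 + 7s^2 + 4s - 12 = (s - 1)(s + 2)(s + 6).
All 3 eigenvalues are distinct, so L is diagonalizable.

Yes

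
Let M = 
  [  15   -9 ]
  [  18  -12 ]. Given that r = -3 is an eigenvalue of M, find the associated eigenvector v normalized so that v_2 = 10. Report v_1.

M + 3I = [[18, -9], [18, -9]].
Solving (M + 3I)v = 0 gives the eigenspace spanned by (5, 10).
With v_2 = 10, v = (5, 10), so v_1 = 5.

5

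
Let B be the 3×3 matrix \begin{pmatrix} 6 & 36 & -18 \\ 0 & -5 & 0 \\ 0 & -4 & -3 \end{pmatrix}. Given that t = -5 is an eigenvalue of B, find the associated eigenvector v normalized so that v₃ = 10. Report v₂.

B + 5I = [[11, 36, -18], [0, 0, 0], [0, -4, 2]].
Solving (B + 5I)v = 0 gives the eigenspace spanned by (0, 5, 10).
With v₃ = 10, v = (0, 5, 10), so v₂ = 5.

5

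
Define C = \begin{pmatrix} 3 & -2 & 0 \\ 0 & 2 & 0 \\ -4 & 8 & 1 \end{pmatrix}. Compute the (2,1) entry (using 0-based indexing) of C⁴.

320

Characteristic polynomial: s^3 - 6s^2 + 11s - 6 = (s - 3)(s - 2)(s - 1), so the eigenvalues are 1, 2, 3.
s=3: eigenvector (1, 0, -2).
s=2: eigenvector (2, 1, 0).
s=1: eigenvector (0, 0, 1).
P = [[1, 2, 0], [0, 1, 0], [-2, 0, 1]], D = diag(3, 2, 1), P⁻¹ = [[1, -2, 0], [0, 1, 0], [2, -4, 1]].
C⁴ = P·diag(81, 16, 1)·P⁻¹ = [[81, -130, 0], [0, 16, 0], [-160, 320, 1]].
The requested entry is 320.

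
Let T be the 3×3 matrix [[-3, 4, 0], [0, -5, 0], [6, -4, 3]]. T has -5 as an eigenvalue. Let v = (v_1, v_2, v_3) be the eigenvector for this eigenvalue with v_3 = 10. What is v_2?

T + 5I = [[2, 4, 0], [0, 0, 0], [6, -4, 8]].
Solving (T + 5I)v = 0 gives the eigenspace spanned by (-10, 5, 10).
With v_3 = 10, v = (-10, 5, 10), so v_2 = 5.

5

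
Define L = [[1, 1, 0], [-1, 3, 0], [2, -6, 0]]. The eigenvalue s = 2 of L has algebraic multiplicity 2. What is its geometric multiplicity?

L − 2I = [[-1, 1, 0], [-1, 1, 0], [2, -6, -2]].
This matrix has rank 2, so its null space has dimension 3 − 2 = 1.

1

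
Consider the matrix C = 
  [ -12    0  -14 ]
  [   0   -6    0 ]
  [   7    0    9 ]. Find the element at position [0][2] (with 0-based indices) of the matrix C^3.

-266

Characteristic polynomial: t^3 + 9t^2 + 8t - 60 = (t - 2)(t + 5)(t + 6), so the eigenvalues are -6, -5, 2.
t=2: eigenvector (1, 0, -1).
t=-6: eigenvector (0, 1, 0).
t=-5: eigenvector (2, 0, -1).
P = [[1, 0, 2], [0, 1, 0], [-1, 0, -1]], D = diag(2, -6, -5), P⁻¹ = [[-1, 0, -2], [0, 1, 0], [1, 0, 1]].
C³ = P·diag(8, -216, -125)·P⁻¹ = [[-258, 0, -266], [0, -216, 0], [133, 0, 141]].
The requested entry is -266.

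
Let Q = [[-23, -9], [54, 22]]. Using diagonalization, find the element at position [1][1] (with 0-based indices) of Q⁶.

-18962

Characteristic polynomial: μ^2 + μ - 20 = (μ - 4)(μ + 5), so the eigenvalues are -5, 4.
μ=-5: eigenvector (1, -2).
μ=4: eigenvector (1, -3).
P = [[1, 1], [-2, -3]], D = diag(-5, 4), P⁻¹ = [[3, 1], [-2, -1]].
Q⁶ = P·diag(15625, 4096)·P⁻¹ = [[38683, 11529], [-69174, -18962]].
The requested entry is -18962.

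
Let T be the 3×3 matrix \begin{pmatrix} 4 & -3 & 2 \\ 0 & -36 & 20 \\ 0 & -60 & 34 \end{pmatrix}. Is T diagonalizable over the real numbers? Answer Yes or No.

Characteristic polynomial: p(μ) = μ^3 - 2μ^2 - 32μ + 96 = (μ - 4)^2(μ + 6).
μ = 4 has algebraic multiplicity 2; rank(T − 4I) = 2, so geometric multiplicity = 1.
Geometric multiplicity < algebraic multiplicity, so T is not diagonalizable.

No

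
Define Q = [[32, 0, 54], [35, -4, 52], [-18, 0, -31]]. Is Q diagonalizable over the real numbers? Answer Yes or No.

No

Characteristic polynomial: p(r) = r^3 + 3r^2 - 24r - 80 = (r - 5)(r + 4)^2.
r = -4 has algebraic multiplicity 2; rank(Q + 4I) = 2, so geometric multiplicity = 1.
Geometric multiplicity < algebraic multiplicity, so Q is not diagonalizable.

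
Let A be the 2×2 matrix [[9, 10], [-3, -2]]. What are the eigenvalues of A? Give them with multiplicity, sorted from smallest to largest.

Characteristic polynomial: p(s) = s^2 - 7s + 12 = (s - 4)(s - 3).
Roots (with multiplicity): 3, 4.

3, 4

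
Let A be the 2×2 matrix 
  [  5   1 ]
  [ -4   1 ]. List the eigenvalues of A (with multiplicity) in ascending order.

Characteristic polynomial: p(μ) = μ^2 - 6μ + 9 = (μ - 3)^2.
Roots (with multiplicity): 3, 3.

3, 3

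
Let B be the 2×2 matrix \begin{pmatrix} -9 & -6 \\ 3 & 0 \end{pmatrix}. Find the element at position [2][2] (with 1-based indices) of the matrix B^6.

-45198

Characteristic polynomial: μ^2 + 9μ + 18 = (μ + 3)(μ + 6), so the eigenvalues are -6, -3.
μ=-6: eigenvector (-2, 1).
μ=-3: eigenvector (-1, 1).
P = [[-2, -1], [1, 1]], D = diag(-6, -3), P⁻¹ = [[-1, -1], [1, 2]].
B⁶ = P·diag(46656, 729)·P⁻¹ = [[92583, 91854], [-45927, -45198]].
The requested entry is -45198.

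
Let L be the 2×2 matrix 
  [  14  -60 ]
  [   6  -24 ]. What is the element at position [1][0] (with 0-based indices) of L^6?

Characteristic polynomial: s^2 + 10s + 24 = (s + 4)(s + 6), so the eigenvalues are -6, -4.
s=-4: eigenvector (10, 3).
s=-6: eigenvector (3, 1).
P = [[10, 3], [3, 1]], D = diag(-4, -6), P⁻¹ = [[1, -3], [-3, 10]].
L⁶ = P·diag(4096, 46656)·P⁻¹ = [[-378944, 1276800], [-127680, 429696]].
The requested entry is -127680.

-127680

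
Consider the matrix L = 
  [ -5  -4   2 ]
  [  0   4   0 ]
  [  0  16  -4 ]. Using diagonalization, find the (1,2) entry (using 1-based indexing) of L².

Characteristic polynomial: μ^3 + 5μ^2 - 16μ - 80 = (μ - 4)(μ + 4)(μ + 5), so the eigenvalues are -5, -4, 4.
μ=-5: eigenvector (1, 0, 0).
μ=-4: eigenvector (2, 0, 1).
μ=4: eigenvector (0, 1, 2).
P = [[1, 2, 0], [0, 0, 1], [0, 1, 2]], D = diag(-5, -4, 4), P⁻¹ = [[1, 4, -2], [0, -2, 1], [0, 1, 0]].
L² = P·diag(25, 16, 16)·P⁻¹ = [[25, 36, -18], [0, 16, 0], [0, 0, 16]].
The requested entry is 36.

36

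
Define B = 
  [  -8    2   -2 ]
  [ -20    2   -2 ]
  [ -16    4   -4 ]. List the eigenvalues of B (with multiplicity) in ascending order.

Characteristic polynomial: p(t) = t^3 + 10t^2 + 24t = t(t + 4)(t + 6).
Roots (with multiplicity): -6, -4, 0.

-6, -4, 0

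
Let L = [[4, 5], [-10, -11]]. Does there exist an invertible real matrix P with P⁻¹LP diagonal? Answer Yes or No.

Yes

Characteristic polynomial: p(λ) = λ^2 + 7λ + 6 = (λ + 1)(λ + 6).
All 2 eigenvalues are distinct, so L is diagonalizable.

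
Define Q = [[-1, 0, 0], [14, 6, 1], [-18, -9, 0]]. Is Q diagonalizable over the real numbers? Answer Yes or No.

Characteristic polynomial: p(μ) = μ^3 - 5μ^2 + 3μ + 9 = (μ - 3)^2(μ + 1).
μ = 3 has algebraic multiplicity 2; rank(Q − 3I) = 2, so geometric multiplicity = 1.
Geometric multiplicity < algebraic multiplicity, so Q is not diagonalizable.

No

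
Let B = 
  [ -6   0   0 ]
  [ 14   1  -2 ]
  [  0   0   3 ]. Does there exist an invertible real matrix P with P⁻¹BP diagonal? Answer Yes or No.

Characteristic polynomial: p(λ) = λ^3 + 2λ^2 - 21λ + 18 = (λ - 3)(λ - 1)(λ + 6).
All 3 eigenvalues are distinct, so B is diagonalizable.

Yes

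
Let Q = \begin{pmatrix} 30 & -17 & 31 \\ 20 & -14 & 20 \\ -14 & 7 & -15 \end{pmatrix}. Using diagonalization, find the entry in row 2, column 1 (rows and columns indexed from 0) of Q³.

217

Characteristic polynomial: μ^3 - μ^2 - 26μ - 24 = (μ - 6)(μ + 1)(μ + 4), so the eigenvalues are -4, -1, 6.
μ=-4: eigenvector (-1, -2, 0).
μ=6: eigenvector (2, 1, -1).
μ=-1: eigenvector (-1, 0, 1).
P = [[-1, 2, -1], [-2, 1, 0], [0, -1, 1]], D = diag(-4, 6, -1), P⁻¹ = [[1, -1, 1], [2, -1, 2], [2, -1, 3]].
Q³ = P·diag(-64, 216, -1)·P⁻¹ = [[930, -497, 931], [560, -344, 560], [-434, 217, -435]].
The requested entry is 217.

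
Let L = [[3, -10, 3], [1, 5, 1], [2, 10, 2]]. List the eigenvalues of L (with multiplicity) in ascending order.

0, 5, 5

Characteristic polynomial: p(λ) = λ^3 - 10λ^2 + 25λ = λ(λ - 5)^2.
Roots (with multiplicity): 0, 5, 5.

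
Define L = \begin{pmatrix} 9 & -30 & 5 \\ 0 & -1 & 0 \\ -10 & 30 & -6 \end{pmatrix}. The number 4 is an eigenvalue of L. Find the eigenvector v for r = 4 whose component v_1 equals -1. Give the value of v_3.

L − 4I = [[5, -30, 5], [0, -5, 0], [-10, 30, -10]].
Solving (L − 4I)v = 0 gives the eigenspace spanned by (-1, 0, 1).
With v_1 = -1, v = (-1, 0, 1), so v_3 = 1.

1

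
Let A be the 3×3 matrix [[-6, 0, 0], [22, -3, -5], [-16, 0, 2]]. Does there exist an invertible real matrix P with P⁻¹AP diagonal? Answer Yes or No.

Characteristic polynomial: p(r) = r^3 + 7r^2 - 36 = (r - 2)(r + 3)(r + 6).
All 3 eigenvalues are distinct, so A is diagonalizable.

Yes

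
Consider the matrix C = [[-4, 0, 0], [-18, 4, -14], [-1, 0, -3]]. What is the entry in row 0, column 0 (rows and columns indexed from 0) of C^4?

256

Characteristic polynomial: λ^3 + 3λ^2 - 16λ - 48 = (λ - 4)(λ + 3)(λ + 4), so the eigenvalues are -4, -3, 4.
λ=-4: eigenvector (1, 4, 1).
λ=4: eigenvector (0, 1, 0).
λ=-3: eigenvector (0, 2, 1).
P = [[1, 0, 0], [4, 1, 2], [1, 0, 1]], D = diag(-4, 4, -3), P⁻¹ = [[1, 0, 0], [-2, 1, -2], [-1, 0, 1]].
C⁴ = P·diag(256, 256, 81)·P⁻¹ = [[256, 0, 0], [350, 256, -350], [175, 0, 81]].
The requested entry is 256.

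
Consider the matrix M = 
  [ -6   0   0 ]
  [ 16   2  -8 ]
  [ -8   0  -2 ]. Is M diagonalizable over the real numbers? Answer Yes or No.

Characteristic polynomial: p(s) = s^3 + 6s^2 - 4s - 24 = (s - 2)(s + 2)(s + 6).
All 3 eigenvalues are distinct, so M is diagonalizable.

Yes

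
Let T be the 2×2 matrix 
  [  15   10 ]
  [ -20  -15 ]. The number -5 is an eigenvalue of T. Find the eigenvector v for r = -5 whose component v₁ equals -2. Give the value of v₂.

T + 5I = [[20, 10], [-20, -10]].
Solving (T + 5I)v = 0 gives the eigenspace spanned by (-2, 4).
With v₁ = -2, v = (-2, 4), so v₂ = 4.

4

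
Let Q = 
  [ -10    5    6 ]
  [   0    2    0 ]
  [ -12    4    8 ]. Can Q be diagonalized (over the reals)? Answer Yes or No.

No

Characteristic polynomial: p(s) = s^3 - 12s + 16 = (s - 2)^2(s + 4).
s = 2 has algebraic multiplicity 2; rank(Q − 2I) = 2, so geometric multiplicity = 1.
Geometric multiplicity < algebraic multiplicity, so Q is not diagonalizable.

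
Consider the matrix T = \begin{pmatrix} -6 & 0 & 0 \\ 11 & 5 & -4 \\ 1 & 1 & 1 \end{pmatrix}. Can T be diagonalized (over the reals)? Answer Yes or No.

Characteristic polynomial: p(s) = s^3 - 27s + 54 = (s - 3)^2(s + 6).
s = 3 has algebraic multiplicity 2; rank(T − 3I) = 2, so geometric multiplicity = 1.
Geometric multiplicity < algebraic multiplicity, so T is not diagonalizable.

No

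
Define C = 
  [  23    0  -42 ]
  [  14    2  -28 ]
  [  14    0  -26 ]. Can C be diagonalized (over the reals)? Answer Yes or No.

Characteristic polynomial: p(r) = r^3 + r^2 - 16r + 20 = (r - 2)^2(r + 5).
r = 2 has algebraic multiplicity 2; rank(C − 2I) = 1, so geometric multiplicity = 2.
Every eigenvalue has geometric = algebraic multiplicity, so C is diagonalizable.

Yes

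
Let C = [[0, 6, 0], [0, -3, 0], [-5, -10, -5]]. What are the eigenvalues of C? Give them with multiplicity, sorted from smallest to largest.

-5, -3, 0

Characteristic polynomial: p(s) = s^3 + 8s^2 + 15s = s(s + 3)(s + 5).
Roots (with multiplicity): -5, -3, 0.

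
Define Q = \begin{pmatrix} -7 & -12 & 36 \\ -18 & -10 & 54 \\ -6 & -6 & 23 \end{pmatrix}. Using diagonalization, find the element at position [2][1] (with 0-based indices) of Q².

-6

Characteristic polynomial: s^3 - 6s^2 + 3s + 10 = (s - 5)(s - 2)(s + 1), so the eigenvalues are -1, 2, 5.
s=5: eigenvector (3, 0, 1).
s=2: eigenvector (-4, -3, -2).
s=-1: eigenvector (2, 2, 1).
P = [[3, -4, 2], [0, -3, 2], [1, -2, 1]], D = diag(5, 2, -1), P⁻¹ = [[1, 0, -2], [2, 1, -6], [3, 2, -9]].
Q² = P·diag(25, 4, 1)·P⁻¹ = [[49, -12, -72], [-18, -8, 54], [12, -6, -11]].
The requested entry is -6.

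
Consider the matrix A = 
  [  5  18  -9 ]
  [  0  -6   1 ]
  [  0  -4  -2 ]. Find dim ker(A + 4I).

A + 4I = [[9, 18, -9], [0, -2, 1], [0, -4, 2]].
This matrix has rank 2, so its null space has dimension 3 − 2 = 1.

1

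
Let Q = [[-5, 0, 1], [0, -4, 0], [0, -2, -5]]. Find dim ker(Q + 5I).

1

Q + 5I = [[0, 0, 1], [0, 1, 0], [0, -2, 0]].
This matrix has rank 2, so its null space has dimension 3 − 2 = 1.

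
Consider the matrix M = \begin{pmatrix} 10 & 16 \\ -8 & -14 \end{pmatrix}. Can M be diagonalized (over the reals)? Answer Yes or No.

Yes

Characteristic polynomial: p(s) = s^2 + 4s - 12 = (s - 2)(s + 6).
All 2 eigenvalues are distinct, so M is diagonalizable.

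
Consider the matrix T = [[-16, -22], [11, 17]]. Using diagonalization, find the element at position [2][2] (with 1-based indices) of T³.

Characteristic polynomial: s^2 - s - 30 = (s - 6)(s + 5), so the eigenvalues are -5, 6.
s=6: eigenvector (-1, 1).
s=-5: eigenvector (-2, 1).
P = [[-1, -2], [1, 1]], D = diag(6, -5), P⁻¹ = [[1, 2], [-1, -1]].
T³ = P·diag(216, -125)·P⁻¹ = [[-466, -682], [341, 557]].
The requested entry is 557.

557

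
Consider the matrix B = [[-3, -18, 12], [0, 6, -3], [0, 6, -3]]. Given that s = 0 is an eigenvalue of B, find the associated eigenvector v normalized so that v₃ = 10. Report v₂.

5

B = [[-3, -18, 12], [0, 6, -3], [0, 6, -3]].
Solving (B)v = 0 gives the eigenspace spanned by (10, 5, 10).
With v₃ = 10, v = (10, 5, 10), so v₂ = 5.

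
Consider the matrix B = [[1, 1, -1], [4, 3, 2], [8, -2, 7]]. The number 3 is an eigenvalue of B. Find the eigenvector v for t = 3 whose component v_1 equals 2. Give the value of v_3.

-4

B − 3I = [[-2, 1, -1], [4, 0, 2], [8, -2, 4]].
Solving (B − 3I)v = 0 gives the eigenspace spanned by (2, 0, -4).
With v_1 = 2, v = (2, 0, -4), so v_3 = -4.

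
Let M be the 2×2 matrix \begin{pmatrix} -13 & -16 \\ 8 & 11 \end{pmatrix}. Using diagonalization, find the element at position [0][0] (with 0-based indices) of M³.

-277

Characteristic polynomial: t^2 + 2t - 15 = (t - 3)(t + 5), so the eigenvalues are -5, 3.
t=-5: eigenvector (-2, 1).
t=3: eigenvector (-1, 1).
P = [[-2, -1], [1, 1]], D = diag(-5, 3), P⁻¹ = [[-1, -1], [1, 2]].
M³ = P·diag(-125, 27)·P⁻¹ = [[-277, -304], [152, 179]].
The requested entry is -277.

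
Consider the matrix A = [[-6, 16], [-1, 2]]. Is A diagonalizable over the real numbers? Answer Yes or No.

Characteristic polynomial: p(s) = s^2 + 4s + 4 = (s + 2)^2.
s = -2 has algebraic multiplicity 2; rank(A + 2I) = 1, so geometric multiplicity = 1.
Geometric multiplicity < algebraic multiplicity, so A is not diagonalizable.

No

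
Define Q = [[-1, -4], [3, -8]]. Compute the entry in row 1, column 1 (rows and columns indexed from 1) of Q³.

Characteristic polynomial: t^2 + 9t + 20 = (t + 4)(t + 5), so the eigenvalues are -5, -4.
t=-4: eigenvector (4, 3).
t=-5: eigenvector (1, 1).
P = [[4, 1], [3, 1]], D = diag(-4, -5), P⁻¹ = [[1, -1], [-3, 4]].
Q³ = P·diag(-64, -125)·P⁻¹ = [[119, -244], [183, -308]].
The requested entry is 119.

119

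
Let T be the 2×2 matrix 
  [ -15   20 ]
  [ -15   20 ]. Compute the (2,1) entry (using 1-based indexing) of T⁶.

Characteristic polynomial: μ^2 - 5μ = μ(μ - 5), so the eigenvalues are 0, 5.
μ=5: eigenvector (-1, -1).
μ=0: eigenvector (4, 3).
P = [[-1, 4], [-1, 3]], D = diag(5, 0), P⁻¹ = [[3, -4], [1, -1]].
T⁶ = P·diag(15625, 0)·P⁻¹ = [[-46875, 62500], [-46875, 62500]].
The requested entry is -46875.

-46875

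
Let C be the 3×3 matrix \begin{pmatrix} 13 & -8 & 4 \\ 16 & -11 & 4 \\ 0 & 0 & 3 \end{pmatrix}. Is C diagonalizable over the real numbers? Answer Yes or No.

Characteristic polynomial: p(s) = s^3 - 5s^2 - 9s + 45 = (s - 5)(s - 3)(s + 3).
All 3 eigenvalues are distinct, so C is diagonalizable.

Yes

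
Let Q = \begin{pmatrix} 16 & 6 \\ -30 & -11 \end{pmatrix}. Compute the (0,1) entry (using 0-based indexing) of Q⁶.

8190

Characteristic polynomial: λ^2 - 5λ + 4 = (λ - 4)(λ - 1), so the eigenvalues are 1, 4.
λ=1: eigenvector (-2, 5).
λ=4: eigenvector (-1, 2).
P = [[-2, -1], [5, 2]], D = diag(1, 4), P⁻¹ = [[2, 1], [-5, -2]].
Q⁶ = P·diag(1, 4096)·P⁻¹ = [[20476, 8190], [-40950, -16379]].
The requested entry is 8190.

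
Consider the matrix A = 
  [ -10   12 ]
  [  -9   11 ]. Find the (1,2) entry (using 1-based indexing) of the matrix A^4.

Characteristic polynomial: s^2 - s - 2 = (s - 2)(s + 1), so the eigenvalues are -1, 2.
s=-1: eigenvector (4, 3).
s=2: eigenvector (1, 1).
P = [[4, 1], [3, 1]], D = diag(-1, 2), P⁻¹ = [[1, -1], [-3, 4]].
A⁴ = P·diag(1, 16)·P⁻¹ = [[-44, 60], [-45, 61]].
The requested entry is 60.

60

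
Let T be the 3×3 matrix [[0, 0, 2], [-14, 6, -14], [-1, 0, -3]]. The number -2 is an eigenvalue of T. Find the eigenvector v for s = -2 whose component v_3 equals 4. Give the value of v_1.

T + 2I = [[2, 0, 2], [-14, 8, -14], [-1, 0, -1]].
Solving (T + 2I)v = 0 gives the eigenspace spanned by (-4, 0, 4).
With v_3 = 4, v = (-4, 0, 4), so v_1 = -4.

-4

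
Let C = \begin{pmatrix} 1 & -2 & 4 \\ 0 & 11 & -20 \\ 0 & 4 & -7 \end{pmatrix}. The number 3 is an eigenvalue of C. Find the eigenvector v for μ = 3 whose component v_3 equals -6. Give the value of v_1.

3

C − 3I = [[-2, -2, 4], [0, 8, -20], [0, 4, -10]].
Solving (C − 3I)v = 0 gives the eigenspace spanned by (3, -15, -6).
With v_3 = -6, v = (3, -15, -6), so v_1 = 3.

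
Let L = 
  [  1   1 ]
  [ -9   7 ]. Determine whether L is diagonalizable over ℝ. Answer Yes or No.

No

Characteristic polynomial: p(μ) = μ^2 - 8μ + 16 = (μ - 4)^2.
μ = 4 has algebraic multiplicity 2; rank(L − 4I) = 1, so geometric multiplicity = 1.
Geometric multiplicity < algebraic multiplicity, so L is not diagonalizable.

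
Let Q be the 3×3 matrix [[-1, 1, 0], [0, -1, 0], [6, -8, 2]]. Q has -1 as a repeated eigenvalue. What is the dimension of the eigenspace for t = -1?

1

Q + 1I = [[0, 1, 0], [0, 0, 0], [6, -8, 3]].
This matrix has rank 2, so its null space has dimension 3 − 2 = 1.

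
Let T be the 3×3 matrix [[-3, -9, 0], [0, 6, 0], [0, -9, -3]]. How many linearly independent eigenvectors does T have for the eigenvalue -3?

2

T + 3I = [[0, -9, 0], [0, 9, 0], [0, -9, 0]].
This matrix has rank 1, so its null space has dimension 3 − 1 = 2.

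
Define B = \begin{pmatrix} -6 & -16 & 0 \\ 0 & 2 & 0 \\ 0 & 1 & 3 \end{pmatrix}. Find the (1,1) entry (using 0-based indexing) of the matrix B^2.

4

Characteristic polynomial: μ^3 + μ^2 - 24μ + 36 = (μ - 3)(μ - 2)(μ + 6), so the eigenvalues are -6, 2, 3.
μ=-6: eigenvector (1, 0, 0).
μ=2: eigenvector (-2, 1, -1).
μ=3: eigenvector (0, 0, 1).
P = [[1, -2, 0], [0, 1, 0], [0, -1, 1]], D = diag(-6, 2, 3), P⁻¹ = [[1, 2, 0], [0, 1, 0], [0, 1, 1]].
B² = P·diag(36, 4, 9)·P⁻¹ = [[36, 64, 0], [0, 4, 0], [0, 5, 9]].
The requested entry is 4.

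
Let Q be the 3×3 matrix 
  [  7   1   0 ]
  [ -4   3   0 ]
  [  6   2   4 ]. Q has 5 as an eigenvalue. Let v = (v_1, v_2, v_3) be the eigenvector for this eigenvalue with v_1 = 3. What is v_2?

-6

Q − 5I = [[2, 1, 0], [-4, -2, 0], [6, 2, -1]].
Solving (Q − 5I)v = 0 gives the eigenspace spanned by (3, -6, 6).
With v_1 = 3, v = (3, -6, 6), so v_2 = -6.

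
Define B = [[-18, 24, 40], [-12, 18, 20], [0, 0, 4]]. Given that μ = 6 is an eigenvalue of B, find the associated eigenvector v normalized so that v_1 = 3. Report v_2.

B − 6I = [[-24, 24, 40], [-12, 12, 20], [0, 0, -2]].
Solving (B − 6I)v = 0 gives the eigenspace spanned by (3, 3, 0).
With v_1 = 3, v = (3, 3, 0), so v_2 = 3.

3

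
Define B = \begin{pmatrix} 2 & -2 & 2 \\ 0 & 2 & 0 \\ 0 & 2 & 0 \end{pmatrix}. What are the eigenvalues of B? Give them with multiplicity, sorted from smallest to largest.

Characteristic polynomial: p(μ) = μ^3 - 4μ^2 + 4μ = μ(μ - 2)^2.
Roots (with multiplicity): 0, 2, 2.

0, 2, 2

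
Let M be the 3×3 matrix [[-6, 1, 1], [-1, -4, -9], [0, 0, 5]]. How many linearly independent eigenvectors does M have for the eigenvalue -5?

1

M + 5I = [[-1, 1, 1], [-1, 1, -9], [0, 0, 10]].
This matrix has rank 2, so its null space has dimension 3 − 2 = 1.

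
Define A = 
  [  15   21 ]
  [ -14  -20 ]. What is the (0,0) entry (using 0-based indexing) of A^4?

Characteristic polynomial: μ^2 + 5μ - 6 = (μ - 1)(μ + 6), so the eigenvalues are -6, 1.
μ=1: eigenvector (3, -2).
μ=-6: eigenvector (-1, 1).
P = [[3, -1], [-2, 1]], D = diag(1, -6), P⁻¹ = [[1, 1], [2, 3]].
A⁴ = P·diag(1, 1296)·P⁻¹ = [[-2589, -3885], [2590, 3886]].
The requested entry is -2589.

-2589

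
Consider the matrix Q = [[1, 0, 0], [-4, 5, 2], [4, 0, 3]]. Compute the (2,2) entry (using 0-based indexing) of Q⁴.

Characteristic polynomial: μ^3 - 9μ^2 + 23μ - 15 = (μ - 5)(μ - 3)(μ - 1), so the eigenvalues are 1, 3, 5.
μ=1: eigenvector (1, 2, -2).
μ=5: eigenvector (0, 1, 0).
μ=3: eigenvector (0, -1, 1).
P = [[1, 0, 0], [2, 1, -1], [-2, 0, 1]], D = diag(1, 5, 3), P⁻¹ = [[1, 0, 0], [0, 1, 1], [2, 0, 1]].
Q⁴ = P·diag(1, 625, 81)·P⁻¹ = [[1, 0, 0], [-160, 625, 544], [160, 0, 81]].
The requested entry is 81.

81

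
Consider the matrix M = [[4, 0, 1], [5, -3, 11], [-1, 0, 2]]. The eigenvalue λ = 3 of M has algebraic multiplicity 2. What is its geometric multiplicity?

M − 3I = [[1, 0, 1], [5, -6, 11], [-1, 0, -1]].
This matrix has rank 2, so its null space has dimension 3 − 2 = 1.

1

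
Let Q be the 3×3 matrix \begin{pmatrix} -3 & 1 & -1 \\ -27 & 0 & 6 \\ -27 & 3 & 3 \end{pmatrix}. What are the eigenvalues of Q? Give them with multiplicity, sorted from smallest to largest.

-3, -3, 6

Characteristic polynomial: p(λ) = λ^3 - 27λ - 54 = (λ - 6)(λ + 3)^2.
Roots (with multiplicity): -3, -3, 6.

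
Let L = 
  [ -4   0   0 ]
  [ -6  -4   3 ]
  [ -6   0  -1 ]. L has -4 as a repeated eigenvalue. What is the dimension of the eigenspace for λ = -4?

L + 4I = [[0, 0, 0], [-6, 0, 3], [-6, 0, 3]].
This matrix has rank 1, so its null space has dimension 3 − 1 = 2.

2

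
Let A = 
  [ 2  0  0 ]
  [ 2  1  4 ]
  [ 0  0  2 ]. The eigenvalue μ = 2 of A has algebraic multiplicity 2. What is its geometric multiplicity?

A − 2I = [[0, 0, 0], [2, -1, 4], [0, 0, 0]].
This matrix has rank 1, so its null space has dimension 3 − 1 = 2.

2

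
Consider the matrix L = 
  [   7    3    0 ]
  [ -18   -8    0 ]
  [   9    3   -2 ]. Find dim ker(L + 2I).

2

L + 2I = [[9, 3, 0], [-18, -6, 0], [9, 3, 0]].
This matrix has rank 1, so its null space has dimension 3 − 1 = 2.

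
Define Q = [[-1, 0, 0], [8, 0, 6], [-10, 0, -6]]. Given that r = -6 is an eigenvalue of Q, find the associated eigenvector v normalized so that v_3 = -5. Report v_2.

Q + 6I = [[5, 0, 0], [8, 6, 6], [-10, 0, 0]].
Solving (Q + 6I)v = 0 gives the eigenspace spanned by (0, 5, -5).
With v_3 = -5, v = (0, 5, -5), so v_2 = 5.

5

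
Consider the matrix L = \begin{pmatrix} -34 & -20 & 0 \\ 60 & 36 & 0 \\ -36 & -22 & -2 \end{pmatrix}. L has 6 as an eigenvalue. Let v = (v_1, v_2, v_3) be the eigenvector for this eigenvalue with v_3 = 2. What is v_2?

L − 6I = [[-40, -20, 0], [60, 30, 0], [-36, -22, -8]].
Solving (L − 6I)v = 0 gives the eigenspace spanned by (2, -4, 2).
With v_3 = 2, v = (2, -4, 2), so v_2 = -4.

-4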